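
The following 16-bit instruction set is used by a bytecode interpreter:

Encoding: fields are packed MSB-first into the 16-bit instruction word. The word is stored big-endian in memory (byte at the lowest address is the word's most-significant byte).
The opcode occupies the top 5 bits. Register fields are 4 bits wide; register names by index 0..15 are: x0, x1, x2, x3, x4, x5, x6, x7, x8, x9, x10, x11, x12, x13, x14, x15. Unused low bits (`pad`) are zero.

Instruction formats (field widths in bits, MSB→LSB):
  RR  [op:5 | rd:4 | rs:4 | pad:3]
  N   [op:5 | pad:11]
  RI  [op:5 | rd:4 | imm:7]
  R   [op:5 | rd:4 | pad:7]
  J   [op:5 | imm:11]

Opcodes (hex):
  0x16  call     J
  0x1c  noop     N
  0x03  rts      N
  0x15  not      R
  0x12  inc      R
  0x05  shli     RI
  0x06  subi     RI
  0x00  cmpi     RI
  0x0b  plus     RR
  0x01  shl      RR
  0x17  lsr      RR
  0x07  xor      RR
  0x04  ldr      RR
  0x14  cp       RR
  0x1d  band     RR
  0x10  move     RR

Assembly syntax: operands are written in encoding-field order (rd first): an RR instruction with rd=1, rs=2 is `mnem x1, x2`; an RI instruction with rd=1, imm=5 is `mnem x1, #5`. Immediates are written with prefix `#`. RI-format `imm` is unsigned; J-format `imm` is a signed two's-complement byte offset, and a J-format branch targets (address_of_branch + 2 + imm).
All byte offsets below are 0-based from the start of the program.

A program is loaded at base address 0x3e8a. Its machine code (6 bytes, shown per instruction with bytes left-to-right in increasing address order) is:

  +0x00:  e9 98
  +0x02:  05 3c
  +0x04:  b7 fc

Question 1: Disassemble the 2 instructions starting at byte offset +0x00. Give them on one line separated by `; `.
[00] e9 98 → 0xe998
  op=0xe998>>11=0x1d ⇒ band (RR)
  [10:7] rd=3 = x3
  [6:3] rs=3 = x3
[02] 05 3c → 0x053c
  op=0x053c>>11=0x0 ⇒ cmpi (RI)
  [10:7] rd=10 = x10
  [6:0] imm=60 = #60

band x3, x3; cmpi x10, #60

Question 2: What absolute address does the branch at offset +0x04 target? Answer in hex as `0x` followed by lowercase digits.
0x3e8c

@+04  big-endian(b7 fc) = 0xb7fc
  opcode bits[15:11]=0x16: call/J
  imm: (w>>0)&0x7ff=0x7fc (s11→-4) → #-4
  target = base 0x3e8a + off 0x04 + 2 + imm -4 = 0x3e8c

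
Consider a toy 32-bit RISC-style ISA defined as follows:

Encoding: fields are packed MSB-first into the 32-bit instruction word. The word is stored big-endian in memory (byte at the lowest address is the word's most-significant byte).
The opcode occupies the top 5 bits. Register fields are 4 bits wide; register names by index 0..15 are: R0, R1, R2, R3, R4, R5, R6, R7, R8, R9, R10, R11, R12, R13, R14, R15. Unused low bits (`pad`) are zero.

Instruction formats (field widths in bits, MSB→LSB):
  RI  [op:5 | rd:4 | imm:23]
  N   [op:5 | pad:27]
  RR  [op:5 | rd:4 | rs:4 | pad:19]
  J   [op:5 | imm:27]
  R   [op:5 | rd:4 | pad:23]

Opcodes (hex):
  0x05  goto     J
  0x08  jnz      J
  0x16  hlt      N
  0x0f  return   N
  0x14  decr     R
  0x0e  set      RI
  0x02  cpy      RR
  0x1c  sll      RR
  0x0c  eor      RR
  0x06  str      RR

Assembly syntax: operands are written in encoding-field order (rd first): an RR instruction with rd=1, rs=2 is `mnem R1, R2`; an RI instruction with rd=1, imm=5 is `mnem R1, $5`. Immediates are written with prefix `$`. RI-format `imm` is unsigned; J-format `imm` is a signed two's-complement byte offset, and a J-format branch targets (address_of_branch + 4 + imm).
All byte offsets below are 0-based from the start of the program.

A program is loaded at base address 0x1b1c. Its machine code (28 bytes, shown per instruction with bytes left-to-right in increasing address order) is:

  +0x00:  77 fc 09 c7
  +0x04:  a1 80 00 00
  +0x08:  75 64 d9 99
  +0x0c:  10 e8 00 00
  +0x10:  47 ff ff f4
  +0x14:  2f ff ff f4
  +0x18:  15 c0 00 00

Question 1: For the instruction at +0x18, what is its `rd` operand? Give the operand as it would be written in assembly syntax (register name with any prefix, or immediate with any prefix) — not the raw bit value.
[18] 15 c0 00 00 → 0x15c00000
  top 5b → 0x2 → cpy [RR]
  rd@[26:23]=0xb ⇒ R11
  rs@[22:19]=0x8 ⇒ R8

R11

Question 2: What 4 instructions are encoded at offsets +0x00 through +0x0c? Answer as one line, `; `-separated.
set R15, $8128967; decr R3; set R10, $6609305; cpy R1, R13

@+00  big-endian(77 fc 09 c7) = 0x77fc09c7
  op=0x77fc09c7>>27=0xe ⇒ set (RI)
  rd@[26:23]=0xf ⇒ R15
  imm@[22:0]=0x7c09c7 ⇒ $8128967
@+04  big-endian(a1 80 00 00) = 0xa1800000
  op=0xa1800000>>27=0x14 ⇒ decr (R)
  rd@[26:23]=0x3 ⇒ R3
@+08  big-endian(75 64 d9 99) = 0x7564d999
  op=0x7564d999>>27=0xe ⇒ set (RI)
  rd@[26:23]=0xa ⇒ R10
  imm@[22:0]=0x64d999 ⇒ $6609305
@+0c  big-endian(10 e8 00 00) = 0x10e80000
  op=0x10e80000>>27=0x2 ⇒ cpy (RR)
  rd@[26:23]=0x1 ⇒ R1
  rs@[22:19]=0xd ⇒ R13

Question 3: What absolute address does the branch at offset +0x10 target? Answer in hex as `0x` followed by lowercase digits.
0x1b24

off 0x10: read 47 ff ff f4 as big → 0x47fffff4
  opcode bits[31:27]=0x8: jnz/J
  imm@[26:0]=0x7fffff4 (s27→-12) ⇒ $-12
  target = base 0x1b1c + off 0x10 + 4 + imm -12 = 0x1b24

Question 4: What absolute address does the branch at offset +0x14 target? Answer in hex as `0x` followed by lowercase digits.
[14] 2f ff ff f4 → 0x2ffffff4
  top 5b → 0x5 → goto [J]
  imm: (w>>0)&0x7ffffff=0x7fffff4 (s27→-12) → $-12
  target = base 0x1b1c + off 0x14 + 4 + imm -12 = 0x1b28

0x1b28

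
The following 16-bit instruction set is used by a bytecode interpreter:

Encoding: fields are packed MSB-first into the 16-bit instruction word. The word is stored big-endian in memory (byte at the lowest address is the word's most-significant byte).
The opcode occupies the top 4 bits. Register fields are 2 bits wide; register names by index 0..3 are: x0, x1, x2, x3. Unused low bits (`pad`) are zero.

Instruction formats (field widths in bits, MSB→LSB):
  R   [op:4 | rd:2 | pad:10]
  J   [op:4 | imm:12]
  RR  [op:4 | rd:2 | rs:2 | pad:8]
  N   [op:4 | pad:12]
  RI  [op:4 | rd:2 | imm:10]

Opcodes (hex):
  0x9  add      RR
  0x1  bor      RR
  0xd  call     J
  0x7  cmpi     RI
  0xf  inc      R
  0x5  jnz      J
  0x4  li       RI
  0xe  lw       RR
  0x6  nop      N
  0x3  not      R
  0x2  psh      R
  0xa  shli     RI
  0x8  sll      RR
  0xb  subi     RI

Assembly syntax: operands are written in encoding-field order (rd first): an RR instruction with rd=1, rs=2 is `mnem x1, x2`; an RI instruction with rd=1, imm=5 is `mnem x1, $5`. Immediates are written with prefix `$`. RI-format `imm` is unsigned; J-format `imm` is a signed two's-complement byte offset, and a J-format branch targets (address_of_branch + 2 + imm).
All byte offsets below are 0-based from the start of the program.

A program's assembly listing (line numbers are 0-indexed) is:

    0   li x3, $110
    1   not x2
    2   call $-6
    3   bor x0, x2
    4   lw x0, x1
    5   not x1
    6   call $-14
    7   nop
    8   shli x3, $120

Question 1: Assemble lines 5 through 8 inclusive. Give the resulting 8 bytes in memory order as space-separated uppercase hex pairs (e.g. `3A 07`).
34 00 DF F2 60 00 AC 78

L5: not op=0x3:4|rd=1:2|pad=0:10 ⇒ 0x3400 ⇒ big 34 00
L6: call op=0xd:4|imm=-14:12 ⇒ 0xdff2 ⇒ big df f2
L7: nop op=0x6:4|pad=0:12 ⇒ 0x6000 ⇒ big 60 00
L8: shli op=0xa:4|rd=3:2|imm=120:10 ⇒ 0xac78 ⇒ big ac 78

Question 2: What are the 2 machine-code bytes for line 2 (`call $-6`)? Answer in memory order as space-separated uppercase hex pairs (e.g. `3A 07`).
line 2 (call): pack op=0xd:4|imm=-6:12 = 0xdffa; big→ df fa

DF FA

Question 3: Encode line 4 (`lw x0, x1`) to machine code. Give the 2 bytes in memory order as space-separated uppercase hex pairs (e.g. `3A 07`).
E1 00

line 4 (lw): pack op=0xe:4|rd=0:2|rs=1:2|pad=0:8 = 0xe100; big→ e1 00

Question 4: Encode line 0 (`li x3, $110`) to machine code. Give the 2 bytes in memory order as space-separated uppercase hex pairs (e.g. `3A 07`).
L0: li op=0x4:4|rd=3:2|imm=110:10 ⇒ 0x4c6e ⇒ big 4c 6e

4C 6E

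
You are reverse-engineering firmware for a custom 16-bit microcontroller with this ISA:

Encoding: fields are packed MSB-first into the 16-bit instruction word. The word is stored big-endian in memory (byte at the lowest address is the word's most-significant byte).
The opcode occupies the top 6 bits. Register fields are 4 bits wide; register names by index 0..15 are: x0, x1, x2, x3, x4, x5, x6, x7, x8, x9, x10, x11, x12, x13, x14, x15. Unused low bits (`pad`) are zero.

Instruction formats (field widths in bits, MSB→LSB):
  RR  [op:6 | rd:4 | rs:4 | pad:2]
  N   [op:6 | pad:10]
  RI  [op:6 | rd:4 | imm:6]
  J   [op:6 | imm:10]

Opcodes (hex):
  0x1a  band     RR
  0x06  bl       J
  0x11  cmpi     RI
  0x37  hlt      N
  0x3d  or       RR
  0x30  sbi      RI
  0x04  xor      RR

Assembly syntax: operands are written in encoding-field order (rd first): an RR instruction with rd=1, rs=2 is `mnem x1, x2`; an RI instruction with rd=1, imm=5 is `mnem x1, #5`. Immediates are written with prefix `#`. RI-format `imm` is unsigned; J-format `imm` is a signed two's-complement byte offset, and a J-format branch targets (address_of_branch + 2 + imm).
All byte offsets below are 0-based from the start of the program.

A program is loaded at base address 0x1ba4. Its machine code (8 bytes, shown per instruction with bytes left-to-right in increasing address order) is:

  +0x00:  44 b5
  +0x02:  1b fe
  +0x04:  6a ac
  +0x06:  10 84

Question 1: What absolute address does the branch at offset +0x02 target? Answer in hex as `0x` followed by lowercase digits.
0x1ba6

[02] 1b fe → 0x1bfe
  opcode bits[15:10]=0x6: bl/J
  imm: (w>>0)&0x3ff=0x3fe (s10→-2) → #-2
  target = base 0x1ba4 + off 0x02 + 2 + imm -2 = 0x1ba6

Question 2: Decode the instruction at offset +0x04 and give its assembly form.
off 0x04: read 6a ac as big → 0x6aac
  opcode bits[15:10]=0x1a: band/RR
  rd: (w>>6)&0xf=0xa → x10
  rs: (w>>2)&0xf=0xb → x11

band x10, x11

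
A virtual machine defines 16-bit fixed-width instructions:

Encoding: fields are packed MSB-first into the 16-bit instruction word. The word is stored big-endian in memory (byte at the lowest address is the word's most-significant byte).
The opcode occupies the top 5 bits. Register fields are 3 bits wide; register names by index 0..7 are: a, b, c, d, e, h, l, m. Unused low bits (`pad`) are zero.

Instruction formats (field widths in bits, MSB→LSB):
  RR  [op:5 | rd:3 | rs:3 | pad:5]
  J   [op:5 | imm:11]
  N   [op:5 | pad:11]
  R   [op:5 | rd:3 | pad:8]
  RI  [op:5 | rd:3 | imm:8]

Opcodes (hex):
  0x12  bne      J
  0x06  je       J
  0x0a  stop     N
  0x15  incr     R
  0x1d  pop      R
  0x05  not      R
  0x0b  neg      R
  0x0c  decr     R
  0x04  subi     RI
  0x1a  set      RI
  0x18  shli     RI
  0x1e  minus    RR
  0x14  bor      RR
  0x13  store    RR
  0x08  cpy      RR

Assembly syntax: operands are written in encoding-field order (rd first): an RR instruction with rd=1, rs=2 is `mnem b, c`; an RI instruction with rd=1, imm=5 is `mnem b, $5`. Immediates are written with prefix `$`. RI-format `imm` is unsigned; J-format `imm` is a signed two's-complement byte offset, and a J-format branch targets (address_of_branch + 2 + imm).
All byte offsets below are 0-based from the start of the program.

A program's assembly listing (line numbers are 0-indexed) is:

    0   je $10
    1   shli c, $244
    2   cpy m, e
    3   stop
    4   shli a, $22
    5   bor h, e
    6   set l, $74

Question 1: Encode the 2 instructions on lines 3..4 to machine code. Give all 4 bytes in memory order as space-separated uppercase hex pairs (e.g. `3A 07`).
line 3 (stop): pack op=0xa:5|pad=0:11 = 0x5000; big→ 50 00
line 4 (shli): pack op=0x18:5|rd=0:3|imm=22:8 = 0xc016; big→ c0 16

50 00 C0 16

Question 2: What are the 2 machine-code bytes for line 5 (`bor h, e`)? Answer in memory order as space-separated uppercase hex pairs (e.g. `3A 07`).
L5: bor op=0x14:5|rd=5:3|rs=4:3|pad=0:5 ⇒ 0xa580 ⇒ big a5 80

A5 80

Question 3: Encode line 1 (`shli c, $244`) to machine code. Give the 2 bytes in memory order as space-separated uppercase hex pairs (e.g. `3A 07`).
C2 F4

1. shli fields op=0x18:5|rd=2:3|imm=244:8 → word c2f4h → c2 f4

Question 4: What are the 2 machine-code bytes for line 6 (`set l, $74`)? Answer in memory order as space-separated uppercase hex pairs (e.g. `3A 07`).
6. set fields op=0x1a:5|rd=6:3|imm=74:8 → word d64ah → d6 4a

D6 4A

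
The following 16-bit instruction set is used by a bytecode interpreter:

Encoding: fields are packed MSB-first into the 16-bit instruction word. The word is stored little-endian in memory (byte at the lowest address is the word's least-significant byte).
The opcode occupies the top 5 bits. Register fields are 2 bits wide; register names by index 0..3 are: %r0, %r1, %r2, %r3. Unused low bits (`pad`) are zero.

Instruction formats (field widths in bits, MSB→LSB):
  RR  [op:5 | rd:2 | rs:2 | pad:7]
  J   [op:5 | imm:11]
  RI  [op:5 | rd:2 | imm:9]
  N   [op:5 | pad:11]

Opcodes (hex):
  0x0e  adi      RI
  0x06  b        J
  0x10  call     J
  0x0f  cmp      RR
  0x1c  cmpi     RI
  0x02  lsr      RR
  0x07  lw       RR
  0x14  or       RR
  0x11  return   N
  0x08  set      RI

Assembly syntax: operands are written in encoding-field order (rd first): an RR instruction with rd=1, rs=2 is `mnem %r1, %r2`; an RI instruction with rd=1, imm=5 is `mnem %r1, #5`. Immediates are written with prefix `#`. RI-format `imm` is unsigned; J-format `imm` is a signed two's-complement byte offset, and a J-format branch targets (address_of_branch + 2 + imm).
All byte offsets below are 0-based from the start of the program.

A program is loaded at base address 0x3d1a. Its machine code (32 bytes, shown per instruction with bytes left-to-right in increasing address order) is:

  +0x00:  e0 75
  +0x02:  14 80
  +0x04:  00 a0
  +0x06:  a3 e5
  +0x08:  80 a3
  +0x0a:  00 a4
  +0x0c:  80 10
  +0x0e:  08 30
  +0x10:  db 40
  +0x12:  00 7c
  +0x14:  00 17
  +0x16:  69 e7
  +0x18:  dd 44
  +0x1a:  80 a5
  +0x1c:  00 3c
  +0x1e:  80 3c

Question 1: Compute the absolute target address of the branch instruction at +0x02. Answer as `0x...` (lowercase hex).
0x3d32

off 0x02: read 14 80 as little → 0x8014
  op=0x8014>>11=0x10 ⇒ call (J)
  [10:0] imm=20 = #20
  target = base 0x3d1a + off 0x02 + 2 + imm 20 = 0x3d32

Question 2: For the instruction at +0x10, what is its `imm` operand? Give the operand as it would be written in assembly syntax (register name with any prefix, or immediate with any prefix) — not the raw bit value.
#219

off 0x10: read db 40 as little → 0x40db
  opcode bits[15:11]=0x8: set/RI
  [10:9] rd=0 = %r0
  [8:0] imm=219 = #219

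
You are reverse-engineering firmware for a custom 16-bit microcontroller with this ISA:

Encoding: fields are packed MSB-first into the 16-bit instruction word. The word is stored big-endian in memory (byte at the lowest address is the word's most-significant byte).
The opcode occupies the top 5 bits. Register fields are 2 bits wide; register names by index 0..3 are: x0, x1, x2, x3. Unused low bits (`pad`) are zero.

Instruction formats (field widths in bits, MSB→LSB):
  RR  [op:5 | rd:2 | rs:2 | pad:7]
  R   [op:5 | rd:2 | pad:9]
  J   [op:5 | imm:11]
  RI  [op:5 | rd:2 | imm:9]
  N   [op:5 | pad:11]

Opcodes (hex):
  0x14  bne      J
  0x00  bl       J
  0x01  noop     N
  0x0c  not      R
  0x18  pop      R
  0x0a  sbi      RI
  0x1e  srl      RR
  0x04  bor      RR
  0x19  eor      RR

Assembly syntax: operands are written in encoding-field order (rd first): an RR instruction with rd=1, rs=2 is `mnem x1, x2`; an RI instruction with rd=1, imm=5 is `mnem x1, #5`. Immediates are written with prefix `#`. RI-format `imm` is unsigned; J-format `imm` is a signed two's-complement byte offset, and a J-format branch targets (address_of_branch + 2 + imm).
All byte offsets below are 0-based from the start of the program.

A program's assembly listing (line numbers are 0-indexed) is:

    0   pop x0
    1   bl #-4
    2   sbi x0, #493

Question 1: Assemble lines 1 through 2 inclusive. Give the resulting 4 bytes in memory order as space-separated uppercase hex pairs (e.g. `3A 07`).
07 FC 51 ED

1. bl fields op=0x0:5|imm=-4:11 → word 07fch → 07 fc
2. sbi fields op=0xa:5|rd=0:2|imm=493:9 → word 51edh → 51 ed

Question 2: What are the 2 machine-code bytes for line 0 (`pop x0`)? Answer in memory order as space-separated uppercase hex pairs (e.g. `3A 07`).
line 0 (pop): pack op=0x18:5|rd=0:2|pad=0:9 = 0xc000; big→ c0 00

C0 00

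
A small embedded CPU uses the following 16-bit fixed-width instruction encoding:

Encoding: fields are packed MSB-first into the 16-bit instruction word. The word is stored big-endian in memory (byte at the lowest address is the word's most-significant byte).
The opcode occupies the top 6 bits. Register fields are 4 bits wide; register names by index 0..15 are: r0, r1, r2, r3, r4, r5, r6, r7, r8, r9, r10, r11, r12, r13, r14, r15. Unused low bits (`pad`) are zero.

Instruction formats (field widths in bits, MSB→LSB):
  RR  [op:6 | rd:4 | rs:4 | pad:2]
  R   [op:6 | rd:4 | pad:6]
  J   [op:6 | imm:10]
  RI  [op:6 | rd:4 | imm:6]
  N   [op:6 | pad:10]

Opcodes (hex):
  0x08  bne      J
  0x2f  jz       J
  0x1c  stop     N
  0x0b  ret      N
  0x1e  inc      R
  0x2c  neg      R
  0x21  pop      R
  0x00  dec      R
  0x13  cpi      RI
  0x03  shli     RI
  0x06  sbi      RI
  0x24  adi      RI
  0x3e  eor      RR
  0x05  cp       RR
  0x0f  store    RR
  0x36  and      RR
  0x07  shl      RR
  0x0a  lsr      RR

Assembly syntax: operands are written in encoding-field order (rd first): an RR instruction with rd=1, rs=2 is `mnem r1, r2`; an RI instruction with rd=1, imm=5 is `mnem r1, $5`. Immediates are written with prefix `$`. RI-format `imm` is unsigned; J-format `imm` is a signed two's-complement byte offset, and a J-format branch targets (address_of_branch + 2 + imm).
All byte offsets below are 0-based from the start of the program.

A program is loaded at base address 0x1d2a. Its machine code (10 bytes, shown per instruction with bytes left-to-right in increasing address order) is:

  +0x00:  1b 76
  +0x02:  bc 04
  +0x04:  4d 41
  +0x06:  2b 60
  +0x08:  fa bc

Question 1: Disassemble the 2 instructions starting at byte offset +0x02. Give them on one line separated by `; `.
+0x02: bc 04 ⇒ word 0xbc04 (big)
  top 6b → 0x2f → jz [J]
  [9:0] imm=4 = $4
+0x04: 4d 41 ⇒ word 0x4d41 (big)
  top 6b → 0x13 → cpi [RI]
  [9:6] rd=5 = r5
  [5:0] imm=1 = $1

jz $4; cpi r5, $1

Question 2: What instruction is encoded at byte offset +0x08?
@+08  big-endian(fa bc) = 0xfabc
  op=0xfabc>>10=0x3e ⇒ eor (RR)
  rd: (w>>6)&0xf=0xa → r10
  rs: (w>>2)&0xf=0xf → r15

eor r10, r15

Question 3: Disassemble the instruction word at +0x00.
off 0x00: read 1b 76 as big → 0x1b76
  op=0x1b76>>10=0x6 ⇒ sbi (RI)
  rd@[9:6]=0xd ⇒ r13
  imm@[5:0]=0x36 ⇒ $54

sbi r13, $54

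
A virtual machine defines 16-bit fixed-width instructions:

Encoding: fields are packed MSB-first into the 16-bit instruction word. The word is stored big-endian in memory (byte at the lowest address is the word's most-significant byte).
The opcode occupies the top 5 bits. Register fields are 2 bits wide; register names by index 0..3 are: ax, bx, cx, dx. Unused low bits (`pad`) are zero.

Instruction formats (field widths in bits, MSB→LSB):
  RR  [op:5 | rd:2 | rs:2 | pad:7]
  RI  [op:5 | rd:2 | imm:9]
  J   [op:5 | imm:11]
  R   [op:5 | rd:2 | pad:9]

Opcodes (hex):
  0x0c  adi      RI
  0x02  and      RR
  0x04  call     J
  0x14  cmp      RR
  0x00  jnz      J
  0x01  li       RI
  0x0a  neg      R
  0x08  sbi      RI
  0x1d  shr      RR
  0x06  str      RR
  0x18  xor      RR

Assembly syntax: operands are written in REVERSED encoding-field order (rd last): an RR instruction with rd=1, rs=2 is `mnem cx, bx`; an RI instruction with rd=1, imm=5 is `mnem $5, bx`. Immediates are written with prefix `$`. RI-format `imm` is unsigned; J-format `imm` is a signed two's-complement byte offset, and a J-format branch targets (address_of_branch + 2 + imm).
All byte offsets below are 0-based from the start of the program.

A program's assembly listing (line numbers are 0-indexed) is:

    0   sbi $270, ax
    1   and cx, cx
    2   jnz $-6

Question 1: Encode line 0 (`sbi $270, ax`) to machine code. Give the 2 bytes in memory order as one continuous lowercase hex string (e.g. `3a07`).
410e

L0: sbi op=0x8:5|rd=0:2|imm=270:9 ⇒ 0x410e ⇒ big 41 0e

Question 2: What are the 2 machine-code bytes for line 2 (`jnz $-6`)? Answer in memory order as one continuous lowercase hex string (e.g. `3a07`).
07fa

L2: jnz op=0x0:5|imm=-6:11 ⇒ 0x07fa ⇒ big 07 fa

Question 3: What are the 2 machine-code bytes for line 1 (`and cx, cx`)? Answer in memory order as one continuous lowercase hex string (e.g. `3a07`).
1500

L1: and op=0x2:5|rd=2:2|rs=2:2|pad=0:7 ⇒ 0x1500 ⇒ big 15 00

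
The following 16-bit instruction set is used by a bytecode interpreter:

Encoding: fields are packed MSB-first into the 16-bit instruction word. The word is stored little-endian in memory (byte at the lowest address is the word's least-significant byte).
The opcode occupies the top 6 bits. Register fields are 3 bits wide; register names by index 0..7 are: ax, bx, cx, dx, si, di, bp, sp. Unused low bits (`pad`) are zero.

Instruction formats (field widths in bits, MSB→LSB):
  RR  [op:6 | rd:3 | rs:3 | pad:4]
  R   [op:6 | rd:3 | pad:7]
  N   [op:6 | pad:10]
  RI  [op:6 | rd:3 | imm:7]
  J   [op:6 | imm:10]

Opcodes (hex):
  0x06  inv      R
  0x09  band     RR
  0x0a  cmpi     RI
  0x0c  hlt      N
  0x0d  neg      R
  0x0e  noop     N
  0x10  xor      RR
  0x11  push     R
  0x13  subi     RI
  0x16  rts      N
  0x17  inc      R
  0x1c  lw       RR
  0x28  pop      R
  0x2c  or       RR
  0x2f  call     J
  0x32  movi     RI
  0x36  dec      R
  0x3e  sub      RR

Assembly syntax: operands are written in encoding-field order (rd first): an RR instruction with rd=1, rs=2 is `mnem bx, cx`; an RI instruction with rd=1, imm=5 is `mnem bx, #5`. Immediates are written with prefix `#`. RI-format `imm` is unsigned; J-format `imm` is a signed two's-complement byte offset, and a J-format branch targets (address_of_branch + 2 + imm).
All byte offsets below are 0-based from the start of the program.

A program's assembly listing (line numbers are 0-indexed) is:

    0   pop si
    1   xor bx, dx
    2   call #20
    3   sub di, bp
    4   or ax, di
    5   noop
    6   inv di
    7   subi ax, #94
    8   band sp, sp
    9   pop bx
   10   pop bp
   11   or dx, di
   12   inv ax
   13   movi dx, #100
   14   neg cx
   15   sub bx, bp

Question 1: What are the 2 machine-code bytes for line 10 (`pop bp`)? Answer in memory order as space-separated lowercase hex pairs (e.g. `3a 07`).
00 a3

L10: pop op=0x28:6|rd=6:3|pad=0:7 ⇒ 0xa300 ⇒ little 00 a3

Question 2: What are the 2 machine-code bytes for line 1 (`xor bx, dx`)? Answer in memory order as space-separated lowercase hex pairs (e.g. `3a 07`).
1. xor fields op=0x10:6|rd=1:3|rs=3:3|pad=0:4 → word 40b0h → b0 40

b0 40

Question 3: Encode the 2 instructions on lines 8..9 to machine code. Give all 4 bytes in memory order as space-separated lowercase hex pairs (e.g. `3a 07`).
8. band fields op=0x9:6|rd=7:3|rs=7:3|pad=0:4 → word 27f0h → f0 27
9. pop fields op=0x28:6|rd=1:3|pad=0:7 → word a080h → 80 a0

f0 27 80 a0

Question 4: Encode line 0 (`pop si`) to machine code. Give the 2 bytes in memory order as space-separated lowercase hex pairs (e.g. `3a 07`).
00 a2

0. pop fields op=0x28:6|rd=4:3|pad=0:7 → word a200h → 00 a2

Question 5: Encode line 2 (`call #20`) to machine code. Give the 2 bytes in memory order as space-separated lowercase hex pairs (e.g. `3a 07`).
line 2 (call): pack op=0x2f:6|imm=20:10 = 0xbc14; little→ 14 bc

14 bc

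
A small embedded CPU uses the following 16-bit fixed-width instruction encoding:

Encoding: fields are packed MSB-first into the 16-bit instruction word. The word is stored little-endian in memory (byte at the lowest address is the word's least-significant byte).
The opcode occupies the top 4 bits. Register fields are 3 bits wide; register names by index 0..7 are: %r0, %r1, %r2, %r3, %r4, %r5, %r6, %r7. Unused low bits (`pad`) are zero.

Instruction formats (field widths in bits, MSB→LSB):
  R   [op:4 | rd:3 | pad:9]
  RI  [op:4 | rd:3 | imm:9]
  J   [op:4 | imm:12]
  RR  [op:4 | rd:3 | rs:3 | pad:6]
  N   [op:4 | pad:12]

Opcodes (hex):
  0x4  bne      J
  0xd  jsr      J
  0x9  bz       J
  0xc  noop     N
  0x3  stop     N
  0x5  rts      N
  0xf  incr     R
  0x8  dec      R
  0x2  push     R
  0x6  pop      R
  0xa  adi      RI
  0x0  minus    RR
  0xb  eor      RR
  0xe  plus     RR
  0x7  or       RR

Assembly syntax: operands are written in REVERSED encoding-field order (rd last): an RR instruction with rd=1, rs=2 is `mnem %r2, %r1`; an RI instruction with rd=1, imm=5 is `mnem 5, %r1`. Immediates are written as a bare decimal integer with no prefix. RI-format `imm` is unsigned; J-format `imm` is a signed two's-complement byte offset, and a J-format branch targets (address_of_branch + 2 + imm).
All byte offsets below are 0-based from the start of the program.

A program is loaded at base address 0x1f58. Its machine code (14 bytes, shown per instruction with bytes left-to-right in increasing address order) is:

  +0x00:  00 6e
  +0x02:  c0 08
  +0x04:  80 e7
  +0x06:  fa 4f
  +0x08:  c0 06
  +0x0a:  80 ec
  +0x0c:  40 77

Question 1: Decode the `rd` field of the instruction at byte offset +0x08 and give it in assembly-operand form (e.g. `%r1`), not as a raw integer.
[08] c0 06 → 0x06c0
  top 4b → 0x0 → minus [RR]
  rd: (w>>9)&0x7=0x3 → %r3
  rs: (w>>6)&0x7=0x3 → %r3

%r3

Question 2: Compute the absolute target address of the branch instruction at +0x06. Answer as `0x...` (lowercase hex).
@+06  little-endian(fa 4f) = 0x4ffa
  op=0x4ffa>>12=0x4 ⇒ bne (J)
  [11:0] imm=4090 (s12→-6) = -6
  target = base 0x1f58 + off 0x06 + 2 + imm -6 = 0x1f5a

0x1f5a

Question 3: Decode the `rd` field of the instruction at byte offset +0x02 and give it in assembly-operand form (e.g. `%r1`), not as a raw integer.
[02] c0 08 → 0x08c0
  top 4b → 0x0 → minus [RR]
  rd@[11:9]=0x4 ⇒ %r4
  rs@[8:6]=0x3 ⇒ %r3

%r4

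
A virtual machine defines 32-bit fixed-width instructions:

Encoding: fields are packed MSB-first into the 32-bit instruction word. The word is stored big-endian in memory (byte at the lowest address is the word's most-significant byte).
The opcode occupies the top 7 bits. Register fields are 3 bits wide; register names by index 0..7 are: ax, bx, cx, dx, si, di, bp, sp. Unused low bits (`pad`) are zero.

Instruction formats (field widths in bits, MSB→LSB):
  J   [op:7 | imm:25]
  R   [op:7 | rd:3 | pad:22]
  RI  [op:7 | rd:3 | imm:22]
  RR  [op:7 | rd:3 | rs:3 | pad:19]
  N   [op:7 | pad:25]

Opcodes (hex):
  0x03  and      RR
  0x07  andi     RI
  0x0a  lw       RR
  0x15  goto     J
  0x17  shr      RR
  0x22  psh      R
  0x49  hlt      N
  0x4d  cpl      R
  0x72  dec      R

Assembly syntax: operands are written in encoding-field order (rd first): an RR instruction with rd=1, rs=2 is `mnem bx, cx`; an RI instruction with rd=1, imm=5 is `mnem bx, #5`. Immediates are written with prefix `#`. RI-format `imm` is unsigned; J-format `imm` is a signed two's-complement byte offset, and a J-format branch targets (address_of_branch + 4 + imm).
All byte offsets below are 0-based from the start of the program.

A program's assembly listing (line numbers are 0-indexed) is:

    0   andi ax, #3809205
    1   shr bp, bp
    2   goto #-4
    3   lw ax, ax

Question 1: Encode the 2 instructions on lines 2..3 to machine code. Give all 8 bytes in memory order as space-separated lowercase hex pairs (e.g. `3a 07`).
line 2 (goto): pack op=0x15:7|imm=-4:25 = 0x2bfffffc; big→ 2b ff ff fc
line 3 (lw): pack op=0xa:7|rd=0:3|rs=0:3|pad=0:19 = 0x14000000; big→ 14 00 00 00

2b ff ff fc 14 00 00 00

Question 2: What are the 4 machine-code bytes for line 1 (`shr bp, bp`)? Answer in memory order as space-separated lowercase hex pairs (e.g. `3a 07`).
2f b0 00 00

line 1 (shr): pack op=0x17:7|rd=6:3|rs=6:3|pad=0:19 = 0x2fb00000; big→ 2f b0 00 00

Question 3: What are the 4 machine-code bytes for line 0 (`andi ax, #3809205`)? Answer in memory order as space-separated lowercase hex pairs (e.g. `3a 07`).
L0: andi op=0x7:7|rd=0:3|imm=3809205:22 ⇒ 0x0e3a1fb5 ⇒ big 0e 3a 1f b5

0e 3a 1f b5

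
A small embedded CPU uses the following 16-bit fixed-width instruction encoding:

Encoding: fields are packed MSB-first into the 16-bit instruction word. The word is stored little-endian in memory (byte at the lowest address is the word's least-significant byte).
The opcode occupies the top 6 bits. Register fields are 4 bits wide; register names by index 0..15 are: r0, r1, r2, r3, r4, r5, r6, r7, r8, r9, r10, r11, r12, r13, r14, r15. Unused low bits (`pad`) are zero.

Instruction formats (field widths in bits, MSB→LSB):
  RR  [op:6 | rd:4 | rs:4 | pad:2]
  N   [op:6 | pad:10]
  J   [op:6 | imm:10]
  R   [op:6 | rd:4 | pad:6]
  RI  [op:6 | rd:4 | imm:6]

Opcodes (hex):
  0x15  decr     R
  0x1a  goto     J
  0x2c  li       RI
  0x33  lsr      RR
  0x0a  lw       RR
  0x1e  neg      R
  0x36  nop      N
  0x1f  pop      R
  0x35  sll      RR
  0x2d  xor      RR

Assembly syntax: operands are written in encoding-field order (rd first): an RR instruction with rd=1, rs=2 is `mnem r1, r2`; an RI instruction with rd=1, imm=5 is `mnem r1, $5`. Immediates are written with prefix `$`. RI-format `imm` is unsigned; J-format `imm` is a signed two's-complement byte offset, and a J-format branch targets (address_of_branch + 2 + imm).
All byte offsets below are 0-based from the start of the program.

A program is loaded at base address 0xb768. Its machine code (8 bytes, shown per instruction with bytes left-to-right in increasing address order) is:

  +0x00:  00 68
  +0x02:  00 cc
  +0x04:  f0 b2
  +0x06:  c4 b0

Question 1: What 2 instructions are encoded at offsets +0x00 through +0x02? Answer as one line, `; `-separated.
goto $0; lsr r0, r0

[00] 00 68 → 0x6800
  top 6b → 0x1a → goto [J]
  imm: (w>>0)&0x3ff=0x0 → $0
[02] 00 cc → 0xcc00
  top 6b → 0x33 → lsr [RR]
  rd: (w>>6)&0xf=0x0 → r0
  rs: (w>>2)&0xf=0x0 → r0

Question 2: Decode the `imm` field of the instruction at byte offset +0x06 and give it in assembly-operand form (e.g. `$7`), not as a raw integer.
[06] c4 b0 → 0xb0c4
  top 6b → 0x2c → li [RI]
  [9:6] rd=3 = r3
  [5:0] imm=4 = $4

$4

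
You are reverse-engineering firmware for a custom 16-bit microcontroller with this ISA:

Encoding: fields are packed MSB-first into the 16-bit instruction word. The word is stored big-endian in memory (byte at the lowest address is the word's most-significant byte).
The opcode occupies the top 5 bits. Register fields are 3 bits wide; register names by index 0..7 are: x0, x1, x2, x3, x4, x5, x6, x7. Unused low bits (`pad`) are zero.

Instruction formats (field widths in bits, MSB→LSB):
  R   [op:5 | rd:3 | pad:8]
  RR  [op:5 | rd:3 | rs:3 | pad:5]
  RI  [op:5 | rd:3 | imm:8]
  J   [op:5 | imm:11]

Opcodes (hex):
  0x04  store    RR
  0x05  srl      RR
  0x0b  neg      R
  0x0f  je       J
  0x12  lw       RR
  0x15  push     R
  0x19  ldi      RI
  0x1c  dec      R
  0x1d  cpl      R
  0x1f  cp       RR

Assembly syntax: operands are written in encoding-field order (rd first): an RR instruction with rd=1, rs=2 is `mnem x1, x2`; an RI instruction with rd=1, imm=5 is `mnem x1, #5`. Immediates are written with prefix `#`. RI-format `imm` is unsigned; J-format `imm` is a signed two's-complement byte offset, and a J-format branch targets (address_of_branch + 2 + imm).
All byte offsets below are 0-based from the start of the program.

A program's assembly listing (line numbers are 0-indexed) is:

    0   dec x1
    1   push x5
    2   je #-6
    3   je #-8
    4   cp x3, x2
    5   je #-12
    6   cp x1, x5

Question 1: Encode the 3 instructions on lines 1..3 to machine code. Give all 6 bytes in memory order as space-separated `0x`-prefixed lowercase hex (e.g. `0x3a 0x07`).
line 1 (push): pack op=0x15:5|rd=5:3|pad=0:8 = 0xad00; big→ ad 00
line 2 (je): pack op=0xf:5|imm=-6:11 = 0x7ffa; big→ 7f fa
line 3 (je): pack op=0xf:5|imm=-8:11 = 0x7ff8; big→ 7f f8

0xad 0x00 0x7f 0xfa 0x7f 0xf8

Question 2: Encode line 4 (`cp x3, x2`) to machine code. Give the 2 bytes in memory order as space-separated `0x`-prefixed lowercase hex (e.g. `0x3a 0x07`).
0xfb 0x40

L4: cp op=0x1f:5|rd=3:3|rs=2:3|pad=0:5 ⇒ 0xfb40 ⇒ big fb 40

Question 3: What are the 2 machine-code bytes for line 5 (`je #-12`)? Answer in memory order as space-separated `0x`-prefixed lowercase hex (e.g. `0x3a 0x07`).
0x7f 0xf4

line 5 (je): pack op=0xf:5|imm=-12:11 = 0x7ff4; big→ 7f f4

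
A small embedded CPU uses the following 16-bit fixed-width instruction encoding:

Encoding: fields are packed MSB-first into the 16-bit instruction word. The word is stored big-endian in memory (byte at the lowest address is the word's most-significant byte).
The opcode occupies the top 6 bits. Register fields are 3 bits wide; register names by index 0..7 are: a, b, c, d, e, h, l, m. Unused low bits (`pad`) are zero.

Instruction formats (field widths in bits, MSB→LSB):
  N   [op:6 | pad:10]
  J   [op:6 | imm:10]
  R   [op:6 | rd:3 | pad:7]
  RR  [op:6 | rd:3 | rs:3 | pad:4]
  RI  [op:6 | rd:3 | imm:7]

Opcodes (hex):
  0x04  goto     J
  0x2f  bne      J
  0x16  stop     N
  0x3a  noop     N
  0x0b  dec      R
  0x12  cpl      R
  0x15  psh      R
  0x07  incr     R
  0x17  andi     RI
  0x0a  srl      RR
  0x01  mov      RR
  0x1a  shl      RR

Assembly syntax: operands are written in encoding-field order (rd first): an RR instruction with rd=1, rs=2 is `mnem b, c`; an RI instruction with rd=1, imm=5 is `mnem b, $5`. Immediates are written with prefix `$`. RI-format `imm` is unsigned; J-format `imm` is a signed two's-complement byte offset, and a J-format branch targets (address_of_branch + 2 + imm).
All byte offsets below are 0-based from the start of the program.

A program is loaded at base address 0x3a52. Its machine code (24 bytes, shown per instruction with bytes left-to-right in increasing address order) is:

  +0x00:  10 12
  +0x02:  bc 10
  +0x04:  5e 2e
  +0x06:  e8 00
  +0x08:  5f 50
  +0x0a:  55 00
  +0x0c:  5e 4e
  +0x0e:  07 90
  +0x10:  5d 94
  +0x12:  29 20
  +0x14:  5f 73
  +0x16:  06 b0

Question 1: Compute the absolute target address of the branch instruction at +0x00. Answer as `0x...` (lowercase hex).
[00] 10 12 → 0x1012
  top 6b → 0x4 → goto [J]
  imm@[9:0]=0x12 ⇒ $18
  target = base 0x3a52 + off 0x00 + 2 + imm 18 = 0x3a66

0x3a66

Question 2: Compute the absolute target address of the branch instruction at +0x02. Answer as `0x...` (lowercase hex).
0x3a66

off 0x02: read bc 10 as big → 0xbc10
  top 6b → 0x2f → bne [J]
  imm: (w>>0)&0x3ff=0x10 → $16
  target = base 0x3a52 + off 0x02 + 2 + imm 16 = 0x3a66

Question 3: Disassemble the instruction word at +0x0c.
@+0c  big-endian(5e 4e) = 0x5e4e
  opcode bits[15:10]=0x17: andi/RI
  [9:7] rd=4 = e
  [6:0] imm=78 = $78

andi e, $78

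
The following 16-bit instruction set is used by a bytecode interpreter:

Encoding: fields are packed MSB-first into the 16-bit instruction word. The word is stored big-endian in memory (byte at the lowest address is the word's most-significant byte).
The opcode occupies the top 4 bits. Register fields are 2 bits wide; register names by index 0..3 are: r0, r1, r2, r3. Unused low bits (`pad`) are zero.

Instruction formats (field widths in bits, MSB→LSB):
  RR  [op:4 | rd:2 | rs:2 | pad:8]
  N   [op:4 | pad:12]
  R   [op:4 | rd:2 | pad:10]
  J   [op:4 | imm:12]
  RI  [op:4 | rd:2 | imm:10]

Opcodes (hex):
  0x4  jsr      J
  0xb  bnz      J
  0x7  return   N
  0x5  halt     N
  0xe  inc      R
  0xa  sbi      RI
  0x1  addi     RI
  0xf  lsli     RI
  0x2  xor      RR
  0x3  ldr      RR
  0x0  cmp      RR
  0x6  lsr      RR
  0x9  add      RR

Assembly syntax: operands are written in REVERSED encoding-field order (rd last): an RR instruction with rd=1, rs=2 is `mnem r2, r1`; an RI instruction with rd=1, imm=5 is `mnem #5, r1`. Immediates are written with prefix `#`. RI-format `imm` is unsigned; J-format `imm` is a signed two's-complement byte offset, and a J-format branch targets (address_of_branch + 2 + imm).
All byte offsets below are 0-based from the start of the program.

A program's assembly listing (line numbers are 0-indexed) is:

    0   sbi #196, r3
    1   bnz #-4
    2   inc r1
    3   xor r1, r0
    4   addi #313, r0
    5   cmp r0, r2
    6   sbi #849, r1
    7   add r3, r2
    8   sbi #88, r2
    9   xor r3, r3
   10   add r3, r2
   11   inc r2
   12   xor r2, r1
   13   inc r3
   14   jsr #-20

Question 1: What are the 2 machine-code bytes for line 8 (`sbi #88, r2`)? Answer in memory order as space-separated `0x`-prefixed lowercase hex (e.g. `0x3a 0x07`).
8. sbi fields op=0xa:4|rd=2:2|imm=88:10 → word a858h → a8 58

0xa8 0x58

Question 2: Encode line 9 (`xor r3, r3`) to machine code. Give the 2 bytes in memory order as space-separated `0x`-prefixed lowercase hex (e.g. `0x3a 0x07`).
0x2f 0x00

L9: xor op=0x2:4|rd=3:2|rs=3:2|pad=0:8 ⇒ 0x2f00 ⇒ big 2f 00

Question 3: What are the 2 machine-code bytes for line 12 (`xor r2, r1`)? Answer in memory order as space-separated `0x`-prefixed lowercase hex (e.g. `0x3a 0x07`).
0x26 0x00

12. xor fields op=0x2:4|rd=1:2|rs=2:2|pad=0:8 → word 2600h → 26 00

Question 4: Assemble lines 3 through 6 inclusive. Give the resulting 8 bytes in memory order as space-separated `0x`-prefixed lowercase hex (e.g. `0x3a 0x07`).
L3: xor op=0x2:4|rd=0:2|rs=1:2|pad=0:8 ⇒ 0x2100 ⇒ big 21 00
L4: addi op=0x1:4|rd=0:2|imm=313:10 ⇒ 0x1139 ⇒ big 11 39
L5: cmp op=0x0:4|rd=2:2|rs=0:2|pad=0:8 ⇒ 0x0800 ⇒ big 08 00
L6: sbi op=0xa:4|rd=1:2|imm=849:10 ⇒ 0xa751 ⇒ big a7 51

0x21 0x00 0x11 0x39 0x08 0x00 0xa7 0x51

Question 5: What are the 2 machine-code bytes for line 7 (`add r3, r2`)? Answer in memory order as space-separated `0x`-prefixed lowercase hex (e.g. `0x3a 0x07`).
L7: add op=0x9:4|rd=2:2|rs=3:2|pad=0:8 ⇒ 0x9b00 ⇒ big 9b 00

0x9b 0x00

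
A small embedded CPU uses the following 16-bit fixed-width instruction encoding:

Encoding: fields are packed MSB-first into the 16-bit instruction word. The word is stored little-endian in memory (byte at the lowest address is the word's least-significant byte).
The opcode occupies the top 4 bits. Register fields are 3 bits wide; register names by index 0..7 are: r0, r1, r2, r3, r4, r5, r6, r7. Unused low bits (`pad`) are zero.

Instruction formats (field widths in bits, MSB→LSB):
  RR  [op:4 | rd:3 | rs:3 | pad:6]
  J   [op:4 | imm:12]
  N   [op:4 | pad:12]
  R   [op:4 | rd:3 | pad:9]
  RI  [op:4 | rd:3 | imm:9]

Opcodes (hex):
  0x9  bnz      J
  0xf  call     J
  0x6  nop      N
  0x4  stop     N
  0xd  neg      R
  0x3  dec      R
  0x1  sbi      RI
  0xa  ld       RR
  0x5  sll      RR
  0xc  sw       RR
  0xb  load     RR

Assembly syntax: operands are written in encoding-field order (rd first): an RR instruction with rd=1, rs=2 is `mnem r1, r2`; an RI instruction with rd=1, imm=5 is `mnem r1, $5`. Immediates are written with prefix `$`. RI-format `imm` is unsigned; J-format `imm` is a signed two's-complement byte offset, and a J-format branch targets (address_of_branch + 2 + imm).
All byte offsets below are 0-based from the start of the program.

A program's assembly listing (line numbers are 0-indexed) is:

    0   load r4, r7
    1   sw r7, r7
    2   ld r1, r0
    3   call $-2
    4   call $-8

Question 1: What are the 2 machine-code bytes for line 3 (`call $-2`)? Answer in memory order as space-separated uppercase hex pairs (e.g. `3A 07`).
FE FF

3. call fields op=0xf:4|imm=-2:12 → word fffeh → fe ff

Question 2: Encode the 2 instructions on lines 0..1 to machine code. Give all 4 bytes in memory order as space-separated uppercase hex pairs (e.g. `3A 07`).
L0: load op=0xb:4|rd=4:3|rs=7:3|pad=0:6 ⇒ 0xb9c0 ⇒ little c0 b9
L1: sw op=0xc:4|rd=7:3|rs=7:3|pad=0:6 ⇒ 0xcfc0 ⇒ little c0 cf

C0 B9 C0 CF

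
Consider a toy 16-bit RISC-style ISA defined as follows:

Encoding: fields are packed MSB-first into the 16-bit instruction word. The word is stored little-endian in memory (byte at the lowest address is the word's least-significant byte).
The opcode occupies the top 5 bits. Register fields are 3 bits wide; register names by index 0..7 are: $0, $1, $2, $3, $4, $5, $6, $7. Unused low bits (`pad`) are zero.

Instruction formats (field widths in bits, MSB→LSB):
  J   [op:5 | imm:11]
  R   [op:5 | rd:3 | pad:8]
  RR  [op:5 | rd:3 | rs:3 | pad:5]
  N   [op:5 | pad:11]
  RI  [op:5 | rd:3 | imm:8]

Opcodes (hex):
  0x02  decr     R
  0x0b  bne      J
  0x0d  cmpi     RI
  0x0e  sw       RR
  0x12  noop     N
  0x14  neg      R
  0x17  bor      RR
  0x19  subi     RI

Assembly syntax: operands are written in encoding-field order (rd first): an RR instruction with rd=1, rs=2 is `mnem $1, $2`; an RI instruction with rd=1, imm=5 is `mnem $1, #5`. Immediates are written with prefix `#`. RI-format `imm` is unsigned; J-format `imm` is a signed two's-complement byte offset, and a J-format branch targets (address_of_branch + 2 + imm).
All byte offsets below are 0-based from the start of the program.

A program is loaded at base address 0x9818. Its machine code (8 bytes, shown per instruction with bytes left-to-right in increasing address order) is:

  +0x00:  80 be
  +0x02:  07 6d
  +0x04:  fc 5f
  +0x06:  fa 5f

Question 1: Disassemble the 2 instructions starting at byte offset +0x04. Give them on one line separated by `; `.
+0x04: fc 5f ⇒ word 0x5ffc (little)
  op=0x5ffc>>11=0xb ⇒ bne (J)
  imm: (w>>0)&0x7ff=0x7fc (s11→-4) → #-4
+0x06: fa 5f ⇒ word 0x5ffa (little)
  op=0x5ffa>>11=0xb ⇒ bne (J)
  imm: (w>>0)&0x7ff=0x7fa (s11→-6) → #-6

bne #-4; bne #-6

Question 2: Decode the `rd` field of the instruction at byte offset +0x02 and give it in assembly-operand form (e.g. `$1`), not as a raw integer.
@+02  little-endian(07 6d) = 0x6d07
  opcode bits[15:11]=0xd: cmpi/RI
  rd: (w>>8)&0x7=0x5 → $5
  imm: (w>>0)&0xff=0x7 → #7

$5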